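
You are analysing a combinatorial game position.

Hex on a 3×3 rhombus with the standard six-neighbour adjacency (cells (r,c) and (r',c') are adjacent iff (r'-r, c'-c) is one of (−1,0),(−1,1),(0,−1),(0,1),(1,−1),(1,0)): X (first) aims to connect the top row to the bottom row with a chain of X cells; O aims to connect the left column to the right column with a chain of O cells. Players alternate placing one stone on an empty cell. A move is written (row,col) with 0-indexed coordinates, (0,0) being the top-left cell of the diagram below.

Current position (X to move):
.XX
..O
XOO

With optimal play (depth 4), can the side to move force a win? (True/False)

X winning at [.XX/..O/XOO]: True

p1 X@[.XX/..O/XOO]: (0,0)[XXX/..O/XOO]+1* (1,0)[.XX/X.O/XOO]+1 (1,1)[.XX/.XO/XOO]+1
p2 O@[XXX/..O/XOO]: (1,0)[XXX/O.O/XOO]-1* (1,1)[XXX/.OO/XOO]-1
p3 X@[XXX/O.O/XOO]: (1,1)[XXX/OXO/XOO]+1*
p4 O@[XXX/OXO/XOO] terminal -1; root [.XX/..O/XOO] d4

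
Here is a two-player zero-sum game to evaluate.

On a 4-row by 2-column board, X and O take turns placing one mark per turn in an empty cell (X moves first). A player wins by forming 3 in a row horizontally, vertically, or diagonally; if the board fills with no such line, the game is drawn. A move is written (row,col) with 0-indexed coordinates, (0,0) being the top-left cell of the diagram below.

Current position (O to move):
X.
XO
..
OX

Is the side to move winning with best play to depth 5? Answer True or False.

[X./XO/../OX] O move#1: (0,1):-1/XO/XO/../OX, (2,0):+0/X./XO/O./OX*, (2,1):-1/X./XO/.O/OX
[X./XO/O./OX] X move#2: (0,1):+0/XX/XO/O./OX*, (2,1):+0/X./XO/OX/OX
[XX/XO/O./OX] O move#3: (2,1):+0/XX/XO/OO/OX*
[XX/XO/OO/OX] end (terminal +0, X#4); searched X./XO/../OX to 5

O winning at [X./XO/../OX]: False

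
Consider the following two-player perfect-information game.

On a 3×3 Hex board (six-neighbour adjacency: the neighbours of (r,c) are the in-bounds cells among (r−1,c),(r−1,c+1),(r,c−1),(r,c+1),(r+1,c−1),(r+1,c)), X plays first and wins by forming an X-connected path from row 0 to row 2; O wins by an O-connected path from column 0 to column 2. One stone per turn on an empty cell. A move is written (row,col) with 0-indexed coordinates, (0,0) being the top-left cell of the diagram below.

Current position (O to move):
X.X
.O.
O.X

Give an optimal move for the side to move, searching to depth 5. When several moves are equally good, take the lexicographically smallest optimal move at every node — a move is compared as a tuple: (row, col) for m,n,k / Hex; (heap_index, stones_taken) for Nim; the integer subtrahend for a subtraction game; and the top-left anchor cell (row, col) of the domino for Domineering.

ply 1, O at X.X/.O./O.X | (0,1)=-1→XOX/.O./O.X; (1,0)=-1→X.X/OO./O.X; (1,2)=+1→X.X/.OO/O.X*; (2,1)=-1→X.X/.O./OOX
ply 2: X.X/.OO/O.X is terminal -1 (X); from X.X/.O./O.X depth 5

O's best at [X.X/.O./O.X]: (1,2)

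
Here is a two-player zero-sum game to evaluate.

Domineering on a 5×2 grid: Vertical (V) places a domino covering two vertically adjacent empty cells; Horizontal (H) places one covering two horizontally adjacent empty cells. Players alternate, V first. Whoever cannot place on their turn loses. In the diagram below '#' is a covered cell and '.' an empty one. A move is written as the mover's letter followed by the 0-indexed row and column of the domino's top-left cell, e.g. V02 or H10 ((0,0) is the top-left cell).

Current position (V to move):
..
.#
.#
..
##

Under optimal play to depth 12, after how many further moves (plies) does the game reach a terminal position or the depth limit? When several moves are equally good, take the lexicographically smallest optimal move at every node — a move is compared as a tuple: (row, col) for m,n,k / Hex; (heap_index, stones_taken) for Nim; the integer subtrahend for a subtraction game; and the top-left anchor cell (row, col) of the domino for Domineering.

ply 1, V at ../.#/.#/../## | V00=-1→#./##/.#/../##*; V10=-1→../##/##/../##; V20=-1→../.#/##/#./##
ply 2, H at #./##/.#/../## | H30=+1→#./##/.#/##/##*
ply 3: #./##/.#/##/## is terminal -1 (V); from ../.#/.#/../## depth 12

PV length from [../.#/.#/../##]: 2 plies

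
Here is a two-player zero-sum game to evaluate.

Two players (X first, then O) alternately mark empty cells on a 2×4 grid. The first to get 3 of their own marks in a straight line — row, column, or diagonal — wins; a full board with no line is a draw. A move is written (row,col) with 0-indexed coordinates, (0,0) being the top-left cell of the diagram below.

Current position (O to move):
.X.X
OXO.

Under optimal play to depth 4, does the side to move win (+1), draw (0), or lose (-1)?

value(.X.X/OXO., O) = 0

[.X.X/OXO.] O move#1: (0,0):-1/OX.X/OXO., (0,2):+0/.XOX/OXO.*, (1,3):-1/.X.X/OXOO
[.XOX/OXO.] X move#2: (0,0):+0/XXOX/OXO.*, (1,3):+0/.XOX/OXOX
[XXOX/OXO.] O move#3: (1,3):+0/XXOX/OXOO*
[XXOX/OXOO] end (terminal +0, X#4); searched .X.X/OXO. to 4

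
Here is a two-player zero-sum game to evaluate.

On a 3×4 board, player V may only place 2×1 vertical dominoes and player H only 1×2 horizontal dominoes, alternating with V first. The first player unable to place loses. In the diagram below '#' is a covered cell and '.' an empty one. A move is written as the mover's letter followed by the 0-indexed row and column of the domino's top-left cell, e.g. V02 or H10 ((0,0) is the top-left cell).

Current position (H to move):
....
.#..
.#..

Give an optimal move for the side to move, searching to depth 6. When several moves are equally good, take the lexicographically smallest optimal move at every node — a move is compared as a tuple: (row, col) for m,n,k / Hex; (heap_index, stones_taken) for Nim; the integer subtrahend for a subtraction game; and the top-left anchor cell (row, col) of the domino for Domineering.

[..../.#../.#..] H move#1: H00:-1/##../.#../.#.., H01:-1/.##./.#../.#.., H02:-1/..##/.#../.#.., H12:+1/..../.###/.#..*, H22:-1/..../.#../.###
[..../.###/.#..] V move#2: V00:-1/#.../####/.#..*, V10:-1/..../####/##..
[#.../####/.#..] H move#3: H01:+1/###./####/.#..*, H02:+1/#.##/####/.#.., H22:+1/#.../####/.###
[###./####/.#..] end (terminal -1, V#4); searched ..../.#../.#.. to 6

H's best at [..../.#../.#..]: H12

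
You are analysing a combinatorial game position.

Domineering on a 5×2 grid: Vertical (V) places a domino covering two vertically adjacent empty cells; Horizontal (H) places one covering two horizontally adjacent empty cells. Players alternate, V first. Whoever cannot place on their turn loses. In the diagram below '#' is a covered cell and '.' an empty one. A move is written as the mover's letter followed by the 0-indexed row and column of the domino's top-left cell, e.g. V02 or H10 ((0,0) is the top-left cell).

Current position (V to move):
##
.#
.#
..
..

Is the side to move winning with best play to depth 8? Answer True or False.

V winning at [##/.#/.#/../..]: True

[##/.#/.#/../..] V move#1: V10:-1/##/##/##/../.., V20:-1/##/.#/##/#./.., V30:+1/##/.#/.#/#./#.*, V31:+1/##/.#/.#/.#/.#
[##/.#/.#/#./#.] end (terminal -1, H#2); searched ##/.#/.#/../.. to 8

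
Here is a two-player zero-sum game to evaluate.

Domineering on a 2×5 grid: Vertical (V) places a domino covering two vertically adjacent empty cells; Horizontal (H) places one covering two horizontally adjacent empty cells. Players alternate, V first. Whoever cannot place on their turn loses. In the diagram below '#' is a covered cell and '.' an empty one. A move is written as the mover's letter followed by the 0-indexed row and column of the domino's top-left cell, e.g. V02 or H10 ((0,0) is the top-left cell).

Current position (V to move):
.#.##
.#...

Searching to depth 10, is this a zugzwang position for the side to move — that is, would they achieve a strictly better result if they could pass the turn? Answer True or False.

zugzwang(.#.##/.#..., V) = False

ply 1, V at .#.##/.#... | V00=-1→##.##/##...; V02=+1→.####/.##..*
ply 2, H at .####/.##.. | H13=-1→.####/.####*
ply 3, V at .####/.#### | V00=+1→#####/#####*
ply 4: #####/##### is terminal -1 (H); from .#.##/.#... depth 10
suppose V passes — search the same position with H to move:
pass> ply 1, H at .#.##/.#... | H12=-1→.#.##/.###.*; H13=-1→.#.##/.#.##
pass> ply 2, V at .#.##/.###. | V00=+1→##.##/####.*
pass> ply 3: ##.##/####. is terminal -1 (H); from .#.##/.#... depth 10
for V: play +1, pass +1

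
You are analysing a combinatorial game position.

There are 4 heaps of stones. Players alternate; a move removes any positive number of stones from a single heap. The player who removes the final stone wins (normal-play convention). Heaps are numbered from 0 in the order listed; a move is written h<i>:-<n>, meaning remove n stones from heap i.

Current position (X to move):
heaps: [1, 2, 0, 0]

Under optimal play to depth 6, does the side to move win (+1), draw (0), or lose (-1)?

value((1,2,0,0), X) = +1

p1 X@[(1,2,0,0)]: h0:-1[(0,2,0,0)]-1 h1:-1[(1,1,0,0)]+1* h1:-2[(1,0,0,0)]-1
p2 O@[(1,1,0,0)]: h0:-1[(0,1,0,0)]-1* h1:-1[(1,0,0,0)]-1
p3 X@[(0,1,0,0)]: h1:-1[(0,0,0,0)]+1*
p4 O@[(0,0,0,0)] terminal -1; root [(1,2,0,0)] d6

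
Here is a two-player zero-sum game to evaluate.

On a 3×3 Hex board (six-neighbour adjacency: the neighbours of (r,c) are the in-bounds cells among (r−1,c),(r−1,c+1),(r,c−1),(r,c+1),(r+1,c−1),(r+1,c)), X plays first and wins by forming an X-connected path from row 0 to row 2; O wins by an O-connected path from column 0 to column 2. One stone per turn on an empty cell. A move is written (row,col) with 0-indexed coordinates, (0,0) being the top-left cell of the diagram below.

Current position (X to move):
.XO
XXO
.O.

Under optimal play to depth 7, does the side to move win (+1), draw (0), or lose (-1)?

value(.XO/XXO/.O., X) = +1

p1 X@[.XO/XXO/.O.]: (0,0)[XXO/XXO/.O.]-1 (2,0)[.XO/XXO/XO.]+1* (2,2)[.XO/XXO/.OX]-1
p2 O@[.XO/XXO/XO.] terminal -1; root [.XO/XXO/.O.] d7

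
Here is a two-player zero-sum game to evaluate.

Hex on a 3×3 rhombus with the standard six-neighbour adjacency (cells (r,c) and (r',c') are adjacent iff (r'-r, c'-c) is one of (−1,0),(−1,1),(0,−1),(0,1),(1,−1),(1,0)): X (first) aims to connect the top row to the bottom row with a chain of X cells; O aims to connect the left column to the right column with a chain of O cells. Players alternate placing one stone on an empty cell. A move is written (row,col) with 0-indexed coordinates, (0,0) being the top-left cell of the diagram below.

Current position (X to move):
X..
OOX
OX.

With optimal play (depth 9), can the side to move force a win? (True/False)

X winning at [X../OOX/OX.]: True

[X../OOX/OX.] X move#1: (0,1):-1/XX./OOX/OX., (0,2):+1/X.X/OOX/OX.*, (2,2):-1/X../OOX/OXX
[X.X/OOX/OX.] end (terminal -1, O#2); searched X../OOX/OX. to 9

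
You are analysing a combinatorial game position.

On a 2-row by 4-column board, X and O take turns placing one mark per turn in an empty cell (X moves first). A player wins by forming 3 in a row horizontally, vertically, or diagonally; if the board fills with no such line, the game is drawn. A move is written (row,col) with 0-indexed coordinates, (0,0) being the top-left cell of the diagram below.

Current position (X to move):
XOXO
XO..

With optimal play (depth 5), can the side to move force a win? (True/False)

[XOXO/XO..] X move#1: (1,2):+0/XOXO/XOX.*, (1,3):+0/XOXO/XO.X
[XOXO/XOX.] O move#2: (1,3):+0/XOXO/XOXO*
[XOXO/XOXO] end (terminal +0, X#3); searched XOXO/XO.. to 5

X winning at [XOXO/XO..]: False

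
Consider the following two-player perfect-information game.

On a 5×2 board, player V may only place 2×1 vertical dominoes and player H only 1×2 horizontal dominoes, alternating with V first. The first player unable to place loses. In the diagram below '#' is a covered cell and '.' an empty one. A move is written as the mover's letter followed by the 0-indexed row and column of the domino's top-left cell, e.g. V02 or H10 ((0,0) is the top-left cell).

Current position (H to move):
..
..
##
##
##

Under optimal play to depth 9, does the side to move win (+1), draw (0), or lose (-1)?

[../../##/##/##] H move#1: H00:+1/##/../##/##/##*, H10:+1/../##/##/##/##
[##/../##/##/##] end (terminal -1, V#2); searched ../../##/##/## to 9

value(../../##/##/##, H) = +1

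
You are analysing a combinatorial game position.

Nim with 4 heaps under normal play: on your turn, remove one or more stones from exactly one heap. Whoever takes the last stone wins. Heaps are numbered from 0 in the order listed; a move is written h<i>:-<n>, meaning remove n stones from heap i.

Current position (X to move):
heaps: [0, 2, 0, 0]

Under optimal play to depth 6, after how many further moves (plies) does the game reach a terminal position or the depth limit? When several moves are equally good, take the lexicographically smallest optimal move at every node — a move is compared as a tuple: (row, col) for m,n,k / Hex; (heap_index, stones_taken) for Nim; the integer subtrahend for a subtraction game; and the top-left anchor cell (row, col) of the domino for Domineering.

p1 X@[(0,2,0,0)]: h1:-1[(0,1,0,0)]-1 h1:-2[(0,0,0,0)]+1*
p2 O@[(0,0,0,0)] terminal -1; root [(0,2,0,0)] d6

PV length from [(0,2,0,0)]: 1 ply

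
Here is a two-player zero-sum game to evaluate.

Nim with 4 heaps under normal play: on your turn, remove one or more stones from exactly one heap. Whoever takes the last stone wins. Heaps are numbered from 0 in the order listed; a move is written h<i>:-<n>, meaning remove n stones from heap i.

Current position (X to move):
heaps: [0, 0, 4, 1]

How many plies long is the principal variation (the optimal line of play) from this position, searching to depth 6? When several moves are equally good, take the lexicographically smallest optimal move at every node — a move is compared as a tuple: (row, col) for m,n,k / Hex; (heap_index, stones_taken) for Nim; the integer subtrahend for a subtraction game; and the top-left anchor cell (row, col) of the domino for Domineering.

ply 1, X at (0,0,4,1) | h2:-1=-1→(0,0,3,1); h2:-2=-1→(0,0,2,1); h2:-3=+1→(0,0,1,1)*; h2:-4=-1→(0,0,0,1); h3:-1=-1→(0,0,4,0)
ply 2, O at (0,0,1,1) | h2:-1=-1→(0,0,0,1)*; h3:-1=-1→(0,0,1,0)
ply 3, X at (0,0,0,1) | h3:-1=+1→(0,0,0,0)*
ply 4: (0,0,0,0) is terminal -1 (O); from (0,0,4,1) depth 6

PV length from [(0,0,4,1)]: 3 plies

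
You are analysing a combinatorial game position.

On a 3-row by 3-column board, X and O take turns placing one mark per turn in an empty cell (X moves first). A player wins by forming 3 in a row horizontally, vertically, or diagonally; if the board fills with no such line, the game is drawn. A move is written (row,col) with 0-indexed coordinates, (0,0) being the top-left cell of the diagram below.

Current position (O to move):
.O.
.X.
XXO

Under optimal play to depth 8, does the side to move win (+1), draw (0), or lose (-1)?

[.O./.X./XXO] O move#1: (0,0):-1/OO./.X./XXO, (0,2):+1/.OO/.X./XXO*, (1,0):-1/.O./OX./XXO, (1,2):-1/.O./.XO/XXO
[.OO/.X./XXO] X move#2: (0,0):-1/XOO/.X./XXO*, (1,0):-1/.OO/XX./XXO, (1,2):-1/.OO/.XX/XXO
[XOO/.X./XXO] O move#3: (1,0):+0/XOO/OX./XXO, (1,2):+1/XOO/.XO/XXO*
[XOO/.XO/XXO] end (terminal -1, X#4); searched .O./.X./XXO to 8

value(.O./.X./XXO, O) = +1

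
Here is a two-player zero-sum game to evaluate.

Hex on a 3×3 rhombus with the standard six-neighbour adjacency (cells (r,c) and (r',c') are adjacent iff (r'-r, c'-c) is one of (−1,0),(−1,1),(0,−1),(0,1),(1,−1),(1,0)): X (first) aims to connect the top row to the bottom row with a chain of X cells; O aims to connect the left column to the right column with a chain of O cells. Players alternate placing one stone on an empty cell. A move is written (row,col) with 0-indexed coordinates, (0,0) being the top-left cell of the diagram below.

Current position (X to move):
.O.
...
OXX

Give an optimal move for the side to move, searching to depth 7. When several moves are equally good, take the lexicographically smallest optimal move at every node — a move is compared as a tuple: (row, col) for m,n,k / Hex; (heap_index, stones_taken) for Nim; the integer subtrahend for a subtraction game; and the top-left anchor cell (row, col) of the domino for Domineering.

X's best at [.O./.../OXX]: (0,2)

p1 X@[.O./.../OXX]: (0,0)[XO./.../OXX]-1 (0,2)[.OX/.../OXX]+1* (1,0)[.O./X../OXX]-1 (1,1)[.O./.X./OXX]-1 (1,2)[.O./..X/OXX]-1
p2 O@[.OX/.../OXX]: (0,0)[OOX/.../OXX]-1* (1,0)[.OX/O../OXX]-1 (1,1)[.OX/.O./OXX]-1 (1,2)[.OX/..O/OXX]-1
p3 X@[OOX/.../OXX]: (1,0)[OOX/X../OXX]+1* (1,1)[OOX/.X./OXX]+1 (1,2)[OOX/..X/OXX]+1
p4 O@[OOX/X../OXX]: (1,1)[OOX/XO./OXX]-1* (1,2)[OOX/X.O/OXX]-1
p5 X@[OOX/XO./OXX]: (1,2)[OOX/XOX/OXX]+1*
p6 O@[OOX/XOX/OXX] terminal -1; root [.O./.../OXX] d7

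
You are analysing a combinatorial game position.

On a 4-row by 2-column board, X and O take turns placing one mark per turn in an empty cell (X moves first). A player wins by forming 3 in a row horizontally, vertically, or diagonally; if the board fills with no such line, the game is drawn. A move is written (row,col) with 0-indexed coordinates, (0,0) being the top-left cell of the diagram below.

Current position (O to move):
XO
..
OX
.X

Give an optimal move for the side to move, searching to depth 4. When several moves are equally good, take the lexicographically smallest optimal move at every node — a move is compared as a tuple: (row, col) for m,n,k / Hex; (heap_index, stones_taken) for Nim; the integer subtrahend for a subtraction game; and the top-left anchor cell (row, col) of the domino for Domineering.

O's best at [XO/../OX/.X]: (1,1)

p1 O@[XO/../OX/.X]: (1,0)[XO/O./OX/.X]-1 (1,1)[XO/.O/OX/.X]+0* (3,0)[XO/../OX/OX]-1
p2 X@[XO/.O/OX/.X]: (1,0)[XO/XO/OX/.X]+0* (3,0)[XO/.O/OX/XX]+0
p3 O@[XO/XO/OX/.X]: (3,0)[XO/XO/OX/OX]+0*
p4 X@[XO/XO/OX/OX] terminal +0; root [XO/../OX/.X] d4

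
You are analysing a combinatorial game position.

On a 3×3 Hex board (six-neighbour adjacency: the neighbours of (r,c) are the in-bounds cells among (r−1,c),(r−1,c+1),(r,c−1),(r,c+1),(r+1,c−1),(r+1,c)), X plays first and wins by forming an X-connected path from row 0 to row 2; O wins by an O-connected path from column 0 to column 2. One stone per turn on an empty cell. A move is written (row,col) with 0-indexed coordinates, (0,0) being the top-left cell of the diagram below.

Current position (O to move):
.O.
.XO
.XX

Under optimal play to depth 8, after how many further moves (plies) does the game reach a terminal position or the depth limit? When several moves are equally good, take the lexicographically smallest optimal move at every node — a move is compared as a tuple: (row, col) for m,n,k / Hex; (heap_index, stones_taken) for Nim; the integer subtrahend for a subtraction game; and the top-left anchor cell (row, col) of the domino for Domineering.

PV length from [.O./.XO/.XX]: 3 plies

[.O./.XO/.XX] O move#1: (0,0):-1/OO./.XO/.XX, (0,2):+1/.OO/.XO/.XX*, (1,0):-1/.O./OXO/.XX, (2,0):-1/.O./.XO/OXX
[.OO/.XO/.XX] X move#2: (0,0):-1/XOO/.XO/.XX*, (1,0):-1/.OO/XXO/.XX, (2,0):-1/.OO/.XO/XXX
[XOO/.XO/.XX] O move#3: (1,0):+1/XOO/OXO/.XX*, (2,0):-1/XOO/.XO/OXX
[XOO/OXO/.XX] end (terminal -1, X#4); searched .O./.XO/.XX to 8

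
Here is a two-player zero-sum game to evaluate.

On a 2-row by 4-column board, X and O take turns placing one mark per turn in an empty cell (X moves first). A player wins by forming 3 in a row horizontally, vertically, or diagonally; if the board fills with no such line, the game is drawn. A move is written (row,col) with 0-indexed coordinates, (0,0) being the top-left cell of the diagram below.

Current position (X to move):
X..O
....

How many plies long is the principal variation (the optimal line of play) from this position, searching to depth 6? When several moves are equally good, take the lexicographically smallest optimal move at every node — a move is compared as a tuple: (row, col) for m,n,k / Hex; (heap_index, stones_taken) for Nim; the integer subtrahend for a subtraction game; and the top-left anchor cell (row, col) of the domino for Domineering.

p1 X@[X..O/....]: (0,1)[XX.O/....]+0* (0,2)[X.XO/....]+0 (1,0)[X..O/X...]+0 (1,1)[X..O/.X..]+0 (1,2)[X..O/..X.]+0 (1,3)[X..O/...X]+0
p2 O@[XX.O/....]: (0,2)[XXOO/....]+0* (1,0)[XX.O/O...]-1 (1,1)[XX.O/.O..]-1 (1,2)[XX.O/..O.]-1 (1,3)[XX.O/...O]-1
p3 X@[XXOO/....]: (1,0)[XXOO/X...]+0* (1,1)[XXOO/.X..]+0 (1,2)[XXOO/..X.]+0 (1,3)[XXOO/...X]+0
p4 O@[XXOO/X...]: (1,1)[XXOO/XO..]+0* (1,2)[XXOO/X.O.]+0 (1,3)[XXOO/X..O]+0
p5 X@[XXOO/XO..]: (1,2)[XXOO/XOX.]+0* (1,3)[XXOO/XO.X]+0
p6 O@[XXOO/XOX.]: (1,3)[XXOO/XOXO]+0*
p7 X@[XXOO/XOXO] terminal +0; root [X..O/....] d6

PV length from [X..O/....]: 6 plies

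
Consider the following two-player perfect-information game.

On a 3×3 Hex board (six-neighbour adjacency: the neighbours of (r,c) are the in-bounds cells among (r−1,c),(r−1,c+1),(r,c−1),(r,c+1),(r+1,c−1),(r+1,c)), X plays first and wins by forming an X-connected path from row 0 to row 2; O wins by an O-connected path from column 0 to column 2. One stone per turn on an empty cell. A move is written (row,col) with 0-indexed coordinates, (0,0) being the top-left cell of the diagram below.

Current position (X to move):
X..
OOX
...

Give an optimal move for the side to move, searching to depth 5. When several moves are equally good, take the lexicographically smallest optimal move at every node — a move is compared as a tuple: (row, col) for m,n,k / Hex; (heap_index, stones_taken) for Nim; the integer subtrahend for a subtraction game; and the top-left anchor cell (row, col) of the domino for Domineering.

[X../OOX/...] X move#1: (0,1):-1/XX./OOX/..., (0,2):+1/X.X/OOX/...*, (2,0):-1/X../OOX/X.., (2,1):-1/X../OOX/.X., (2,2):-1/X../OOX/..X
[X.X/OOX/...] O move#2: (0,1):-1/XOX/OOX/...*, (2,0):-1/X.X/OOX/O.., (2,1):-1/X.X/OOX/.O., (2,2):-1/X.X/OOX/..O
[XOX/OOX/...] X move#3: (2,0):+1/XOX/OOX/X..*, (2,1):+1/XOX/OOX/.X., (2,2):+1/XOX/OOX/..X
[XOX/OOX/X..] O move#4: (2,1):-1/XOX/OOX/XO.*, (2,2):-1/XOX/OOX/X.O
[XOX/OOX/XO.] X move#5: (2,2):+1/XOX/OOX/XOX*
[XOX/OOX/XOX] end (terminal -1, O#6); searched X../OOX/... to 5

X's best at [X../OOX/...]: (0,2)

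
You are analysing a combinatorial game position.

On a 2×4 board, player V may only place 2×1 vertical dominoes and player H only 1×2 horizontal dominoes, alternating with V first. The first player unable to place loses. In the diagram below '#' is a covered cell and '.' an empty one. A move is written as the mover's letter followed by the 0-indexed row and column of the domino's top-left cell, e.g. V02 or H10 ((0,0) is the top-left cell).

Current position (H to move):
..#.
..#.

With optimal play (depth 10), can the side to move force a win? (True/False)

H winning at [..#./..#.]: True

ply 1, H at ..#./..#. | H00=+1→###./..#.*; H10=+1→..#./###.
ply 2, V at ###./..#. | V03=-1→####/..##*
ply 3, H at ####/..## | H10=+1→####/####*
ply 4: ####/#### is terminal -1 (V); from ..#./..#. depth 10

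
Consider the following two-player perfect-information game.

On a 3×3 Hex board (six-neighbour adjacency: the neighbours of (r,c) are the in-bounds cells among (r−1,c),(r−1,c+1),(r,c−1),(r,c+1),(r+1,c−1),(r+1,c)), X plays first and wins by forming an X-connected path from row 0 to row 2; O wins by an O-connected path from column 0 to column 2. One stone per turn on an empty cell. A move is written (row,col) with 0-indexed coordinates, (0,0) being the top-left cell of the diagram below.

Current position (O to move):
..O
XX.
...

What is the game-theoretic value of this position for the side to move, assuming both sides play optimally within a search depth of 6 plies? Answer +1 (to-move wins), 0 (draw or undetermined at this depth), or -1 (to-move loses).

ply 1, O at ..O/XX./... | (0,0)=-1→O.O/XX./...*; (0,1)=-1→.OO/XX./...; (1,2)=-1→..O/XXO/...; (2,0)=-1→..O/XX./O..; (2,1)=-1→..O/XX./.O.; (2,2)=-1→..O/XX./..O
ply 2, X at O.O/XX./... | (0,1)=+1→OXO/XX./...*; (1,2)=-1→O.O/XXX/...; (2,0)=-1→O.O/XX./X..; (2,1)=-1→O.O/XX./.X.; (2,2)=-1→O.O/XX./..X
ply 3, O at OXO/XX./... | (1,2)=-1→OXO/XXO/...*; (2,0)=-1→OXO/XX./O..; (2,1)=-1→OXO/XX./.O.; (2,2)=-1→OXO/XX./..O
ply 4, X at OXO/XXO/... | (2,0)=+1→OXO/XXO/X..*; (2,1)=+1→OXO/XXO/.X.; (2,2)=+1→OXO/XXO/..X
ply 5: OXO/XXO/X.. is terminal -1 (O); from ..O/XX./... depth 6

value(..O/XX./..., O) = -1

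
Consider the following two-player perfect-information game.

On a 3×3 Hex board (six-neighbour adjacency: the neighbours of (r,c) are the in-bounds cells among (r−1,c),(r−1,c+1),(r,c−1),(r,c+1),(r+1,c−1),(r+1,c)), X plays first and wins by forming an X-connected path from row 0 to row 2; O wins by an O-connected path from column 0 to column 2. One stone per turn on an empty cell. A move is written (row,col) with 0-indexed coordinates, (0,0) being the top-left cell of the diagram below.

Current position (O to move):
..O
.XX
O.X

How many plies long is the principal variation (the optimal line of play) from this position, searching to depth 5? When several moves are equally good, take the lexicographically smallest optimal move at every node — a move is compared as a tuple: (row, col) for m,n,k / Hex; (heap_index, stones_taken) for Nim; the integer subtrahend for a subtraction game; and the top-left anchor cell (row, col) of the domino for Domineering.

p1 O@[..O/.XX/O.X]: (0,0)[O.O/.XX/O.X]-1 (0,1)[.OO/.XX/O.X]+1* (1,0)[..O/OXX/O.X]-1 (2,1)[..O/.XX/OOX]-1
p2 X@[.OO/.XX/O.X]: (0,0)[XOO/.XX/O.X]-1* (1,0)[.OO/XXX/O.X]-1 (2,1)[.OO/.XX/OXX]-1
p3 O@[XOO/.XX/O.X]: (1,0)[XOO/OXX/O.X]+1* (2,1)[XOO/.XX/OOX]-1
p4 X@[XOO/OXX/O.X] terminal -1; root [..O/.XX/O.X] d5

PV length from [..O/.XX/O.X]: 3 plies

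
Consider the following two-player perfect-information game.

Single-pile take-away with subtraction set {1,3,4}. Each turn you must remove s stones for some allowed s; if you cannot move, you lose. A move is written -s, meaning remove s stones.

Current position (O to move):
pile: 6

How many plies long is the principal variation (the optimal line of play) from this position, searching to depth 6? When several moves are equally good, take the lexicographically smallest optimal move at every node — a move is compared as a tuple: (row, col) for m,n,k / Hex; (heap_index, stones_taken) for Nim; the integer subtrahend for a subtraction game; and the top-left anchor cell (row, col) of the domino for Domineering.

[6] O move#1: -1:-1/5, -3:-1/3, -4:+1/2*
[2] X move#2: -1:-1/1*
[1] O move#3: -1:+1/0*
[0] end (terminal -1, X#4); searched 6 to 6

PV length from [6]: 3 plies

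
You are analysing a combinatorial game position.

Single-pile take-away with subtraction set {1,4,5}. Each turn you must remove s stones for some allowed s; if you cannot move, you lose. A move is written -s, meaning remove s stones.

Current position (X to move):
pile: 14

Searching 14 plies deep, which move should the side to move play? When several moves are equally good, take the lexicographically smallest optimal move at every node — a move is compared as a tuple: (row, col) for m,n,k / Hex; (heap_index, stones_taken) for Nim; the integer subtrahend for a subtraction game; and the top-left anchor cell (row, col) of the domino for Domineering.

ply 1, X at 14 | -1=-1→13; -4=+1→10*; -5=-1→9
ply 2, O at 10 | -1=-1→9*; -4=-1→6; -5=-1→5
ply 3, X at 9 | -1=+1→8*; -4=-1→5; -5=-1→4
ply 4, O at 8 | -1=-1→7*; -4=-1→4; -5=-1→3
ply 5, X at 7 | -1=-1→6; -4=-1→3; -5=+1→2*
ply 6, O at 2 | -1=-1→1*
ply 7, X at 1 | -1=+1→0*
ply 8: 0 is terminal -1 (O); from 14 depth 14

X's best at [14]: -4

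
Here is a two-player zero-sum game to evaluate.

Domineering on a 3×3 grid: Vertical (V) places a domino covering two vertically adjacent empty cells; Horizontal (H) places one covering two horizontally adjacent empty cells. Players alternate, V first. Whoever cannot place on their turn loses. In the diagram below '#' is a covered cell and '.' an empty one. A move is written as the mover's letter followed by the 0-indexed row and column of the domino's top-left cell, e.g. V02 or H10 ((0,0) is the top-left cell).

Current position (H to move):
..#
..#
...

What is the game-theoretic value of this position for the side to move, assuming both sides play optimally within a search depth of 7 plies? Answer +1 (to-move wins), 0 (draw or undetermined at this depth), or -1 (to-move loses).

value(..#/..#/..., H) = +1

[..#/..#/...] H move#1: H00:-1/###/..#/..., H10:+1/..#/###/...*, H20:-1/..#/..#/##., H21:-1/..#/..#/.##
[..#/###/...] end (terminal -1, V#2); searched ..#/..#/... to 7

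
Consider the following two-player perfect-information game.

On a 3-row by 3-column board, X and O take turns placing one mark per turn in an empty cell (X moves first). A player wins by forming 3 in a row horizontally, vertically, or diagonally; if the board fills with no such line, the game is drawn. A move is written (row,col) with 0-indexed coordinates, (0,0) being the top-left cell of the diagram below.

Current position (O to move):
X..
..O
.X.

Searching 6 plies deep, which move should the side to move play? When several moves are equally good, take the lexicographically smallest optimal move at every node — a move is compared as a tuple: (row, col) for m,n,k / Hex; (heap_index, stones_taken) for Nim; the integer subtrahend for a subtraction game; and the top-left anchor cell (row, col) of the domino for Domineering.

O's best at [X../..O/.X.]: (1,1)

[X../..O/.X.] O move#1: (0,1):-1/XO./..O/.X., (0,2):-1/X.O/..O/.X., (1,0):-1/X../O.O/.X., (1,1):+0/X../.OO/.X.*, (2,0):-1/X../..O/OX., (2,2):-1/X../..O/.XO
[X../.OO/.X.] X move#2: (0,1):-1/XX./.OO/.X., (0,2):-1/X.X/.OO/.X., (1,0):+0/X../XOO/.X.*, (2,0):-1/X../.OO/XX., (2,2):-1/X../.OO/.XX
[X../XOO/.X.] O move#3: (0,1):-1/XO./XOO/.X., (0,2):-1/X.O/XOO/.X., (2,0):+0/X../XOO/OX.*, (2,2):-1/X../XOO/.XO
[X../XOO/OX.] X move#4: (0,1):-1/XX./XOO/OX., (0,2):+0/X.X/XOO/OX.*, (2,2):-1/X../XOO/OXX
[X.X/XOO/OX.] O move#5: (0,1):+0/XOX/XOO/OX.*, (2,2):-1/X.X/XOO/OXO
[XOX/XOO/OX.] X move#6: (2,2):+0/XOX/XOO/OXX*
[XOX/XOO/OXX] end (terminal +0, O#7); searched X../..O/.X. to 6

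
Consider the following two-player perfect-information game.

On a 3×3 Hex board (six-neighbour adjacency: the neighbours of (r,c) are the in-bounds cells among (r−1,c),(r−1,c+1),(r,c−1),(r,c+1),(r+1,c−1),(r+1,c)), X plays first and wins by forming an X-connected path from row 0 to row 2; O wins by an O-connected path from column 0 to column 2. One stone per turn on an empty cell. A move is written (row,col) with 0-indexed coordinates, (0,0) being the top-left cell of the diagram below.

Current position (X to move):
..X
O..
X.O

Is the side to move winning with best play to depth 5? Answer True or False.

X winning at [..X/O../X.O]: True

ply 1, X at ..X/O../X.O | (0,0)=-1→X.X/O../X.O; (0,1)=-1→.XX/O../X.O; (1,1)=+1→..X/OX./X.O*; (1,2)=+1→..X/O.X/X.O; (2,1)=+1→..X/O../XXO
ply 2: ..X/OX./X.O is terminal -1 (O); from ..X/O../X.O depth 5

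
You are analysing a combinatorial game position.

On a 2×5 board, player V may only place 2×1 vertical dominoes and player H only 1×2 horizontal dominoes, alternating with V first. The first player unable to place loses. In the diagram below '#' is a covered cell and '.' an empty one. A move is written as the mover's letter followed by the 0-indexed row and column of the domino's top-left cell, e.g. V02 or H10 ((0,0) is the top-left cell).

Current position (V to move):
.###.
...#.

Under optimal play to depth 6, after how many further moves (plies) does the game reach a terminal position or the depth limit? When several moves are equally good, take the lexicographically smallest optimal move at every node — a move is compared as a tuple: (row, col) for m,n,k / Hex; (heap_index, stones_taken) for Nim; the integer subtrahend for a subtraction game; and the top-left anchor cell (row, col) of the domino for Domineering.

[.###./...#.] V move#1: V00:+1/####./#..#.*, V04:-1/.####/...##
[####./#..#.] H move#2: H11:-1/####./####.*
[####./####.] V move#3: V04:+1/#####/#####*
[#####/#####] end (terminal -1, H#4); searched .###./...#. to 6

PV length from [.###./...#.]: 3 plies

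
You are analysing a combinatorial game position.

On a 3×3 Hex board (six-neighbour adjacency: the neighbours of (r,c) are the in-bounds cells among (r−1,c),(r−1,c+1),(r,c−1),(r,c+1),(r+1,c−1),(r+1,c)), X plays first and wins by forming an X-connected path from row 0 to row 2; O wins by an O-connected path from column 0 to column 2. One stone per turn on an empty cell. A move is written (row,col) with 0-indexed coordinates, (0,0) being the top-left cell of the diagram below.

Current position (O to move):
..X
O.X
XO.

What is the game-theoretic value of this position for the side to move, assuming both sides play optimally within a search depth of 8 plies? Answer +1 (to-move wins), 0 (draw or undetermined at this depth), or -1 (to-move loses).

p1 O@[..X/O.X/XO.]: (0,0)[O.X/O.X/XO.]-1* (0,1)[.OX/O.X/XO.]-1 (1,1)[..X/OOX/XO.]-1 (2,2)[..X/O.X/XOO]-1
p2 X@[O.X/O.X/XO.]: (0,1)[OXX/O.X/XO.]+1* (1,1)[O.X/OXX/XO.]+1 (2,2)[O.X/O.X/XOX]+1
p3 O@[OXX/O.X/XO.]: (1,1)[OXX/OOX/XO.]-1* (2,2)[OXX/O.X/XOO]-1
p4 X@[OXX/OOX/XO.]: (2,2)[OXX/OOX/XOX]+1*
p5 O@[OXX/OOX/XOX] terminal -1; root [..X/O.X/XO.] d8

value(..X/O.X/XO., O) = -1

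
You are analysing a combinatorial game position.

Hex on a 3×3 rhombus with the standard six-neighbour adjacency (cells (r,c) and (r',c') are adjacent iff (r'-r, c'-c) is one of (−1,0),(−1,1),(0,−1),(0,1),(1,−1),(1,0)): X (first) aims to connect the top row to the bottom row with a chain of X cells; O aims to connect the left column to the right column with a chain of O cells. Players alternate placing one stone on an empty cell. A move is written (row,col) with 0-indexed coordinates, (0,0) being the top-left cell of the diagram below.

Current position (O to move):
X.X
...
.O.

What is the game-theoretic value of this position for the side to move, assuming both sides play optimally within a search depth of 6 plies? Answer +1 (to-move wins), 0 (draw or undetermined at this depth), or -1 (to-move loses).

value(X.X/.../.O., O) = +1

p1 O@[X.X/.../.O.]: (0,1)[XOX/.../.O.]-1 (1,0)[X.X/O../.O.]+1* (1,1)[X.X/.O./.O.]+1 (1,2)[X.X/..O/.O.]-1 (2,0)[X.X/.../OO.]+1 (2,2)[X.X/.../.OO]-1
p2 X@[X.X/O../.O.]: (0,1)[XXX/O../.O.]-1* (1,1)[X.X/OX./.O.]-1 (1,2)[X.X/O.X/.O.]-1 (2,0)[X.X/O../XO.]-1 (2,2)[X.X/O../.OX]-1
p3 O@[XXX/O../.O.]: (1,1)[XXX/OO./.O.]+1* (1,2)[XXX/O.O/.O.]+1 (2,0)[XXX/O../OO.]+1 (2,2)[XXX/O../.OO]+1
p4 X@[XXX/OO./.O.]: (1,2)[XXX/OOX/.O.]-1* (2,0)[XXX/OO./XO.]-1 (2,2)[XXX/OO./.OX]-1
p5 O@[XXX/OOX/.O.]: (2,0)[XXX/OOX/OO.]-1 (2,2)[XXX/OOX/.OO]+1*
p6 X@[XXX/OOX/.OO] terminal -1; root [X.X/.../.O.] d6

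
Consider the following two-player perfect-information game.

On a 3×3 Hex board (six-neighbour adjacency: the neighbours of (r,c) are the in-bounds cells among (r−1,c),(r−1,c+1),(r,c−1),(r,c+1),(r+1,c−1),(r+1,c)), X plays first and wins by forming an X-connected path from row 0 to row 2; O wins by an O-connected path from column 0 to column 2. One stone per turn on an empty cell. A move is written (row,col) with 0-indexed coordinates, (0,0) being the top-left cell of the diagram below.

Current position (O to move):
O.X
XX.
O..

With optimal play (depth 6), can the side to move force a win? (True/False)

p1 O@[O.X/XX./O..]: (0,1)[OOX/XX./O..]-1 (1,2)[O.X/XXO/O..]-1 (2,1)[O.X/XX./OO.]+1* (2,2)[O.X/XX./O.O]-1
p2 X@[O.X/XX./OO.]: (0,1)[OXX/XX./OO.]-1* (1,2)[O.X/XXX/OO.]-1 (2,2)[O.X/XX./OOX]-1
p3 O@[OXX/XX./OO.]: (1,2)[OXX/XXO/OO.]+1* (2,2)[OXX/XX./OOO]+1
p4 X@[OXX/XXO/OO.] terminal -1; root [O.X/XX./O..] d6

O winning at [O.X/XX./O..]: True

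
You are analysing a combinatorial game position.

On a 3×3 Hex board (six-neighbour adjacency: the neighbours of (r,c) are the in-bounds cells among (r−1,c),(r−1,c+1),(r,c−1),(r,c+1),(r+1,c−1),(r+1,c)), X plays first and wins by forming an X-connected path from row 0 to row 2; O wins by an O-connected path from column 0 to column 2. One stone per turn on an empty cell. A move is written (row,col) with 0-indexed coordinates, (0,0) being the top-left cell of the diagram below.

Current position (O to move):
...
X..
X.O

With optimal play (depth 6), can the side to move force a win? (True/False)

[.../X../X.O] O move#1: (0,0):-1/O../X../X.O*, (0,1):-1/.O./X../X.O, (0,2):-1/..O/X../X.O, (1,1):-1/.../XO./X.O, (1,2):-1/.../X.O/X.O, (2,1):-1/.../X../XOO
[O../X../X.O] X move#2: (0,1):+1/OX./X../X.O*, (0,2):+1/O.X/X../X.O, (1,1):+1/O../XX./X.O, (1,2):+1/O../X.X/X.O, (2,1):+1/O../X../XXO
[OX./X../X.O] end (terminal -1, O#3); searched .../X../X.O to 6

O winning at [.../X../X.O]: False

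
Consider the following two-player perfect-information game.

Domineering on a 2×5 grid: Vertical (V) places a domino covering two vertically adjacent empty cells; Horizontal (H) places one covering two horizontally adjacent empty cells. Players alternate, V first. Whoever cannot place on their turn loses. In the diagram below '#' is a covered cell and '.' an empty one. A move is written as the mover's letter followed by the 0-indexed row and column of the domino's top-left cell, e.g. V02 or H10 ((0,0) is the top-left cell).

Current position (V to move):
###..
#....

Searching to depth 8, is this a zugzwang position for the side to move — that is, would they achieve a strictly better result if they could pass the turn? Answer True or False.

zugzwang(###../#...., V) = False

p1 V@[###../#....]: V03[####./#..#.]+1* V04[###.#/#...#]-1
p2 H@[####./#..#.]: H11[####./####.]-1*
p3 V@[####./####.]: V04[#####/#####]+1*
p4 H@[#####/#####] terminal -1; root [###../#....] d8
pass branch (H moves first from the same position):
  | p1 H@[###../#....]: H03[#####/#....]+1* H11[###../###..]-1 H12[###../#.##.]-1 H13[###../#..##]+1
  | p2 V@[#####/#....] terminal -1; root [###../#....] d8
V moving scores +1; V passing scores -1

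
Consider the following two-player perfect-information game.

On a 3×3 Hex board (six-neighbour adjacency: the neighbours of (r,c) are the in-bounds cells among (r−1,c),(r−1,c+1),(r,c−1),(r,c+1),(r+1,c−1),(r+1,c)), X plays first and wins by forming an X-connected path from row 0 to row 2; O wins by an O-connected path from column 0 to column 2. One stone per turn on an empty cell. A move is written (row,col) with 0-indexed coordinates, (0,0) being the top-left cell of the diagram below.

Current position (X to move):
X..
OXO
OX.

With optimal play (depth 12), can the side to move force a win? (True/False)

p1 X@[X../OXO/OX.]: (0,1)[XX./OXO/OX.]+1* (0,2)[X.X/OXO/OX.]+1 (2,2)[X../OXO/OXX]+1
p2 O@[XX./OXO/OX.] terminal -1; root [X../OXO/OX.] d12

X winning at [X../OXO/OX.]: True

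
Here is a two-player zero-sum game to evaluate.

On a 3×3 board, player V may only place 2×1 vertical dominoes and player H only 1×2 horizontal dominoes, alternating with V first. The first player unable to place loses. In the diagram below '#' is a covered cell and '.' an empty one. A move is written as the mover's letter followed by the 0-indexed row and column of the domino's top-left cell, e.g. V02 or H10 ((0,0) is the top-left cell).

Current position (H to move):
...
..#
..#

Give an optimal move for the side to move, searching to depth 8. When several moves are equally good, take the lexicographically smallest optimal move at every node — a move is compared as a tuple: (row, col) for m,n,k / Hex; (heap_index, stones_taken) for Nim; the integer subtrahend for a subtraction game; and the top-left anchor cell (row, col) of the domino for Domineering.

ply 1, H at .../..#/..# | H00=-1→##./..#/..#; H01=-1→.##/..#/..#; H10=+1→.../###/..#*; H20=-1→.../..#/###
ply 2: .../###/..# is terminal -1 (V); from .../..#/..# depth 8

H's best at [.../..#/..#]: H10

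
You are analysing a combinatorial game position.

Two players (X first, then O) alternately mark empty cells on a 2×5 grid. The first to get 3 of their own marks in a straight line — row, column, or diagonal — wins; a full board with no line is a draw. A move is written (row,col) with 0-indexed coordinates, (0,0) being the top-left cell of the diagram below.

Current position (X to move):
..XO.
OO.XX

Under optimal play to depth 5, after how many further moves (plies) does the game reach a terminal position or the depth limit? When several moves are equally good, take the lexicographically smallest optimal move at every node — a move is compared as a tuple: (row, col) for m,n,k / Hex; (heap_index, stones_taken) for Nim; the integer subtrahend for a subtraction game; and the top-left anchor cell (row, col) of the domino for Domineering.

p1 X@[..XO./OO.XX]: (0,0)[X.XO./OO.XX]-1 (0,1)[.XXO./OO.XX]-1 (0,4)[..XOX/OO.XX]-1 (1,2)[..XO./OOXXX]+1*
p2 O@[..XO./OOXXX] terminal -1; root [..XO./OO.XX] d5

PV length from [..XO./OO.XX]: 1 ply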